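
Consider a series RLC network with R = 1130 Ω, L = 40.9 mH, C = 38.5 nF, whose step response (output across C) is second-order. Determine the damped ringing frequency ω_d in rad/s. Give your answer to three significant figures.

For a series RLC circuit (capacitor voltage as output), ω_n = 1/√(LC) = 1/√(40.9 mH · 38.5 nF) = 25200 rad/s.
ζ = (R/2)·√(C/L) = (1130/2)·√(38.5 nF/40.9 mH) = 0.548.
ω_d = 25200·√(1 − 0.548²) = 21100 rad/s.

ω_d ≈ 21100 rad/s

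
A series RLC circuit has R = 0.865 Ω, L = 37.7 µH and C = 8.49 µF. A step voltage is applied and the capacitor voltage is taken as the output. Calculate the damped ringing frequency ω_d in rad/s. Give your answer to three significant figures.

For a series RLC circuit (capacitor voltage as output), ω_n = 1/√(LC) = 1/√(37.7 µH · 8.49 µF) = 55900 rad/s.
ζ = (R/2)·√(C/L) = (0.865/2)·√(8.49 µF/37.7 µH) = 0.205.
ω_d = ω_n√(1−ζ²) = 54700 rad/s.

ω_d ≈ 54700 rad/s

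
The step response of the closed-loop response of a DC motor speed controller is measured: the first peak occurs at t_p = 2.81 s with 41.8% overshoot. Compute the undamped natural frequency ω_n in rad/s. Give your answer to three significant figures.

ζ from %OS: ζ = |ln 0.418|/√(π²+ln²0.418) = 0.268.
t_p = π/ω_d ⇒ ω_d = 1.12 rad/s; then ω_n = ω_d/√(1−ζ²) = 1.16 rad/s.

ω_n ≈ 1.16 rad/s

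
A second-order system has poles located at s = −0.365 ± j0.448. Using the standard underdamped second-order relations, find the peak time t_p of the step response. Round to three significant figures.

t_p = π/ω_d with ω_d = 0.448 (the imaginary part), so t_p = 7.01 s.

t_p ≈ 7.01 s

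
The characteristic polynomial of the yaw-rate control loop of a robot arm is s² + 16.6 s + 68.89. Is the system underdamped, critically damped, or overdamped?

a² − 4b = 16.6² − 4·68.89 = 0 (repeated real root); the system is critically damped.

critically damped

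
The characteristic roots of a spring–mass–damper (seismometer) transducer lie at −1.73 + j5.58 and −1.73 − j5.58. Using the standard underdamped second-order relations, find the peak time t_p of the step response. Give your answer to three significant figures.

t_p ≈ 0.563 s

t_p = π/ω_d with ω_d = 5.58 (the imaginary part), so t_p = 0.563 s.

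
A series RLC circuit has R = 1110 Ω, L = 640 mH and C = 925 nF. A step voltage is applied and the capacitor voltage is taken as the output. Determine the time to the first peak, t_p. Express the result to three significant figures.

For a series RLC circuit (capacitor voltage as output), ω_n = 1/√(LC) = 1/√(640 mH · 925 nF) = 1300 rad/s.
ζ = (R/2)·√(C/L) = (1110/2)·√(925 nF/640 mH) = 0.667.
The damped frequency ω_d = ω_n√(1−ζ²) = 968 rad/s. t_p = π/ω_d = 0.00325 s.

t_p ≈ 0.00325 s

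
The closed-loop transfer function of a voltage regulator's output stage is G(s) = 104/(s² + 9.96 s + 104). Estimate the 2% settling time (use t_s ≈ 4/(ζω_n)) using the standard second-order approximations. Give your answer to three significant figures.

Matching coefficients with s² + 2ζω_n s + ω_n² gives ω_n² = 104 ⇒ ω_n = 10.2 rad/s, and ζ = 9.96/(2ω_n) = 0.488.
t_s ≈ 4/(ζω_n) = 4/(0.488·10.2) = 0.803 s.

t_s ≈ 0.803 s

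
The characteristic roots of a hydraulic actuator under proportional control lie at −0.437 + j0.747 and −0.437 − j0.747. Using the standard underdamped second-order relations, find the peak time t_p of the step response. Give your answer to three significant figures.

t_p ≈ 4.21 s

t_p = π/ω_d with ω_d = 0.747 (the imaginary part), so t_p = 4.21 s.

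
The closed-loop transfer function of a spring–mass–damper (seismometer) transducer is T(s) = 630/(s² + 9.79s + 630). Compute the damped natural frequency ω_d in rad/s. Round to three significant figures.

Comparing the denominator to s² + 2ζω_n s + ω_n²: ω_n = √630 = 25.1 rad/s, and 2ζω_n = 9.79 so ζ = 9.79/(2·25.1) = 0.195.
ω_d = 25.1·√(1 − 0.195²) = 24.6 rad/s.

ω_d ≈ 24.6 rad/s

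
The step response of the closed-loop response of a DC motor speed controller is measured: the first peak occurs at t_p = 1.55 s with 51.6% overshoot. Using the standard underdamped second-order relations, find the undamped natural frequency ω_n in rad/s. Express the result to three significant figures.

From the overshoot, ζ = −ln(OS)/√(π²+ln²(OS)) = 0.206.
t_p = π/ω_d ⇒ ω_d = 2.03 rad/s; then ω_n = ω_d/√(1−ζ²) = 2.07 rad/s.

ω_n ≈ 2.07 rad/s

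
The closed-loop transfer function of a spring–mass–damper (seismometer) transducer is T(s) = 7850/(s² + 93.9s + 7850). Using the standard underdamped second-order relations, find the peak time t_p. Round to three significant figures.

Comparing the denominator to s² + 2ζω_n s + ω_n²: ω_n = √7850 = 88.6 rad/s, and 2ζω_n = 93.9 so ζ = 93.9/(2·88.6) = 0.530.
The damped frequency ω_d = ω_n√(1−ζ²) = 75.1 rad/s. Then t_p = π/ω_d = 0.0418 s.

t_p ≈ 0.0418 s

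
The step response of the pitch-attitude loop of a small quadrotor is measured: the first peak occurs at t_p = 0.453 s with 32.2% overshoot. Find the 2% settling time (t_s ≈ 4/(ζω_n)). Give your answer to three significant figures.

The overshoot fixes ζ = −ln(OS)/√(π²+ln²(OS)) = 0.339.
From t_p = π/ω_d, ω_d = π/0.453 = 6.94 rad/s, so ω_n = ω_d/√(1−ζ²) = 7.37 rad/s.
t_s ≈ 4/(ζω_n) = 4/(0.339·7.37) = 1.60 s.

t_s ≈ 1.60 s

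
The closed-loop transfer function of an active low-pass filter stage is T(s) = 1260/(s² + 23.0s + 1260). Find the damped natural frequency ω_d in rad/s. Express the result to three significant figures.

ω_d ≈ 33.6 rad/s

Matching coefficients with s² + 2ζω_n s + ω_n² gives ω_n² = 1260 ⇒ ω_n = 35.5 rad/s, and ζ = 23.0/(2ω_n) = 0.324.
The damped frequency ω_d = ω_n√(1−ζ²) = 33.6 rad/s.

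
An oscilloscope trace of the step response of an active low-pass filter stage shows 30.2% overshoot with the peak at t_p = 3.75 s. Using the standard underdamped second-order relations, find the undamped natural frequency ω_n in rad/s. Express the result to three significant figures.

ω_n ≈ 0.897 rad/s

The overshoot fixes ζ = −ln(OS)/√(π²+ln²(OS)) = 0.356.
From t_p = π/ω_d, ω_d = π/3.75 = 0.838 rad/s, so ω_n = ω_d/√(1−ζ²) = 0.897 rad/s.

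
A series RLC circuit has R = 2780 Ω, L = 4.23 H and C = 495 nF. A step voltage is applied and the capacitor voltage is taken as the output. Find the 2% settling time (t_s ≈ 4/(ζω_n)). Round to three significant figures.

For a series RLC circuit (capacitor voltage as output), ω_n = 1/√(LC) = 1/√(4.23 H · 495 nF) = 691 rad/s.
ζ = (R/2)·√(C/L) = (2780/2)·√(495 nF/4.23 H) = 0.475.
t_s ≈ 4/(ζω_n) = 0.0122 s.

t_s ≈ 0.0122 s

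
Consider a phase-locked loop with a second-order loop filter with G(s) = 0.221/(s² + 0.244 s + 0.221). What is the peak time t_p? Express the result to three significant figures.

Comparing the denominator to s² + 2ζω_n s + ω_n²: ω_n = √0.221 = 0.470 rad/s, and 2ζω_n = 0.244 so ζ = 0.244/(2·0.470) = 0.260.
ω_d = ω_n√(1−ζ²) = 0.454 rad/s. Then t_p = π/ω_d = 6.92 s.

t_p ≈ 6.92 s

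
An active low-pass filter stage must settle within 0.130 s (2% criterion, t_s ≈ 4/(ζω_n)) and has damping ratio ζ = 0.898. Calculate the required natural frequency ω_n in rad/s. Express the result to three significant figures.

Rearranging t_s ≈ 4/(ζω_n) gives ω_n = 4/(ζ·t_s) = 4/(0.898 × 0.130) = 34.3 rad/s.

ω_n ≈ 34.3 rad/s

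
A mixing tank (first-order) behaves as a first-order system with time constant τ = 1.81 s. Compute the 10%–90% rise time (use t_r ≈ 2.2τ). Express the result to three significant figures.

t_r ≈ 2.2τ = 3.98 s.

t_r ≈ 3.98 s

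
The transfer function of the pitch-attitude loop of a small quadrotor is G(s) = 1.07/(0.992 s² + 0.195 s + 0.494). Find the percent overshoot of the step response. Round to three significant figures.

Dividing through by 0.992: denominator becomes s² + 0.1966 s + 0.4980.
So ω_n = √0.4980 = 0.706 rad/s and ζ = 0.1966/(2·0.706) = 0.139.
%OS = 100 e^{−πζ/√(1−ζ²)} with ζ = 0.139 gives 64.3%.

%OS ≈ 64.3%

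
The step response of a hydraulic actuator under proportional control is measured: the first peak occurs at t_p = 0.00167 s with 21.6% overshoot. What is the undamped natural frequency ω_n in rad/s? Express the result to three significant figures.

ω_n ≈ 2090 rad/s

From the overshoot, ζ = −ln(OS)/√(π²+ln²(OS)) = 0.438.
From t_p = π/ω_d, ω_d = π/0.00167 = 1880 rad/s, so ω_n = ω_d/√(1−ζ²) = 2090 rad/s.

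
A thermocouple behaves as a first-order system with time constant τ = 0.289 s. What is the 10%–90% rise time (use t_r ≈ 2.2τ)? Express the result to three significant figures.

t_r ≈ 2.2τ = 0.636 s.

t_r ≈ 0.636 s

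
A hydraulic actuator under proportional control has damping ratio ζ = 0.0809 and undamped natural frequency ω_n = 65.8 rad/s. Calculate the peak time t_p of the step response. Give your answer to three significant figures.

t_p ≈ 0.0479 s

The damped frequency is ω_d = ω_n√(1−ζ²) = 65.8·√(1−0.00654) = 65.6 rad/s.
Peak time t_p = π/ω_d = π/65.6 = 0.0479 s.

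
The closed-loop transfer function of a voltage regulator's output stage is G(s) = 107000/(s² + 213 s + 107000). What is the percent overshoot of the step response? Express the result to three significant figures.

Comparing the denominator to s² + 2ζω_n s + ω_n²: ω_n = √107000 = 327 rad/s, and 2ζω_n = 213 so ζ = 213/(2·327) = 0.326.
%OS = 100 e^{−πζ/√(1−ζ²)} with ζ = 0.326 gives 33.9%.

%OS ≈ 33.9%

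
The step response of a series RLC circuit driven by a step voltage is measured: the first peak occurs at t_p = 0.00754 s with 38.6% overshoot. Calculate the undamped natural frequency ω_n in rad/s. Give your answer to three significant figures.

ω_n ≈ 435 rad/s

The overshoot fixes ζ = −ln(OS)/√(π²+ln²(OS)) = 0.290.
t_p = π/ω_d ⇒ ω_d = 417 rad/s; then ω_n = ω_d/√(1−ζ²) = 435 rad/s.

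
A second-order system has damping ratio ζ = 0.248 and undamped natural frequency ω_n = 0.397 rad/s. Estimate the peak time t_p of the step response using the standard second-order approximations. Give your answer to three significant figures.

The damped frequency is ω_d = ω_n√(1−ζ²) = 0.397·√(1−0.0615) = 0.385 rad/s.
Peak time t_p = π/ω_d = π/0.385 = 8.17 s.

t_p ≈ 8.17 s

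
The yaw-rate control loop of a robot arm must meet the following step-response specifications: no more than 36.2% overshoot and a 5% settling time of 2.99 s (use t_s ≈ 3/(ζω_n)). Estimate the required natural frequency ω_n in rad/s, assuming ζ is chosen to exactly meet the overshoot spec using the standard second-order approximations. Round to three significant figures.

Inverting the overshoot relation: ζ = |ln 0.362|/√(π² + ln²0.362) = 0.308.
Then ω_n = 3/(ζ t_s) = 3/(0.308 × 2.99) = 3.26 rad/s.

ω_n ≈ 3.26 rad/s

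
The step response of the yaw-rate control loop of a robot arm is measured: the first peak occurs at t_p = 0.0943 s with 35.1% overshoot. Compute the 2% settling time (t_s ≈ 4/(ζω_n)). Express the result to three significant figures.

t_s ≈ 0.360 s

From the overshoot, ζ = −ln(OS)/√(π²+ln²(OS)) = 0.316.
t_p = π/ω_d ⇒ ω_d = 33.3 rad/s; then ω_n = ω_d/√(1−ζ²) = 35.1 rad/s.
t_s ≈ 4/(ζω_n) = 4/(0.316·35.1) = 0.360 s.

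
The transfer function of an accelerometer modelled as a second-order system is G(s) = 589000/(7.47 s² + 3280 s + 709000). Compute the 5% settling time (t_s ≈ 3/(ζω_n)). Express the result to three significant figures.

Dividing through by 7.47: denominator becomes s² + 439.1 s + 94910.
So ω_n = √94910 = 308 rad/s and ζ = 439.1/(2·308) = 0.713.
t_s ≈ 3/(ζω_n) = 0.0137 s.

t_s ≈ 0.0137 s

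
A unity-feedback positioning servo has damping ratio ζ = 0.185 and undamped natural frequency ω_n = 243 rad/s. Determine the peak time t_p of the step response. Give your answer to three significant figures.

t_p ≈ 0.0132 s

The damped frequency is ω_d = ω_n√(1−ζ²) = 243·√(1−0.0342) = 239 rad/s.
Peak time t_p = π/ω_d = π/239 = 0.0132 s.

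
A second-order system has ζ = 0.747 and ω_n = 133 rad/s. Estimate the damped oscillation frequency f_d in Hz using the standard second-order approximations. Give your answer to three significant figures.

f_d ≈ 14.1 Hz

ω_d = ω_n√(1−ζ²) = 133·√0.442 = 88.4 rad/s.
f_d = ω_d/(2π) = 14.1 Hz.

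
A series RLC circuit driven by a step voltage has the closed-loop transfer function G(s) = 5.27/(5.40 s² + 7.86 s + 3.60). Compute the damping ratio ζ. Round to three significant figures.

Dividing through by 5.40: denominator becomes s² + 1.456 s + 0.6667.
So ω_n = √0.6667 = 0.816 rad/s and ζ = 1.456/(2·0.816) = 0.891.

ζ ≈ 0.891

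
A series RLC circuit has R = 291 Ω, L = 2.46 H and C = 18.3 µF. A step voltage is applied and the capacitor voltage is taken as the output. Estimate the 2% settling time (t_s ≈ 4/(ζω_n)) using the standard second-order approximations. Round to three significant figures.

For a series RLC circuit (capacitor voltage as output), ω_n = 1/√(LC) = 1/√(2.46 H · 18.3 µF) = 149 rad/s.
ζ = (R/2)·√(C/L) = (291/2)·√(18.3 µF/2.46 H) = 0.397.
t_s ≈ 4/(ζω_n) = 0.0676 s.

t_s ≈ 0.0676 s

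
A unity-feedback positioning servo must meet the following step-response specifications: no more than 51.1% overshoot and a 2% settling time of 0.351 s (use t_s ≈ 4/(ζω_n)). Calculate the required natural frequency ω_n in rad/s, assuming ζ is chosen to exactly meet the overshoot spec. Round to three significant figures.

Inverting the overshoot relation: ζ = |ln 0.511|/√(π² + ln²0.511) = 0.209.
Then ω_n = 4/(ζ t_s) = 4/(0.209 × 0.351) = 54.5 rad/s.

ω_n ≈ 54.5 rad/s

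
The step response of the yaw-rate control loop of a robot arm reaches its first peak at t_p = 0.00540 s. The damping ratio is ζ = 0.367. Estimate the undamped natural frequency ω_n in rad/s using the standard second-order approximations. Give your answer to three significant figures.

Peak time t_p = π/ω_d, so ω_d = π/t_p = π/0.00540 = 582 rad/s.
ω_n = ω_d/√(1−ζ²) = 582/√0.865 = 625 rad/s.

ω_n ≈ 625 rad/s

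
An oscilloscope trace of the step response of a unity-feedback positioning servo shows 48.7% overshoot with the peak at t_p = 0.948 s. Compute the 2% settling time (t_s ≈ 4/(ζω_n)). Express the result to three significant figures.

From the overshoot, ζ = −ln(OS)/√(π²+ln²(OS)) = 0.223.
t_p = π/ω_d ⇒ ω_d = 3.31 rad/s; then ω_n = ω_d/√(1−ζ²) = 3.40 rad/s.
t_s ≈ 4/(ζω_n) = 4/(0.223·3.40) = 5.27 s.

t_s ≈ 5.27 s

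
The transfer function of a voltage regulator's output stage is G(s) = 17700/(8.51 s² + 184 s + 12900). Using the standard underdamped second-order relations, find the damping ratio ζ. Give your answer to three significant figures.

Dividing through by 8.51: denominator becomes s² + 21.62 s + 1516.
So ω_n = √1516 = 38.9 rad/s and ζ = 21.62/(2·38.9) = 0.278.

ζ ≈ 0.278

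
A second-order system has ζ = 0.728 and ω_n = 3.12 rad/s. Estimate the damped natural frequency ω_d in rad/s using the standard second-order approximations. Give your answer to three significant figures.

ω_d ≈ 2.14 rad/s

ω_d = ω_n√(1−ζ²) = 3.12·√0.470 = 2.14 rad/s.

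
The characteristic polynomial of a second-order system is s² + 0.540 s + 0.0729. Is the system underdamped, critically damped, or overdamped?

critically damped

a² − 4b = 0.540² − 4·0.0729 = 0 (repeated real root); the system is critically damped.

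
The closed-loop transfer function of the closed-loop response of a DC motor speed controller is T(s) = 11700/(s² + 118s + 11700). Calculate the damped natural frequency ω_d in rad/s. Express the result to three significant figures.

Matching coefficients with s² + 2ζω_n s + ω_n² gives ω_n² = 11700 ⇒ ω_n = 108 rad/s, and ζ = 118/(2ω_n) = 0.545.
The damped frequency ω_d = ω_n√(1−ζ²) = 90.7 rad/s.

ω_d ≈ 90.7 rad/s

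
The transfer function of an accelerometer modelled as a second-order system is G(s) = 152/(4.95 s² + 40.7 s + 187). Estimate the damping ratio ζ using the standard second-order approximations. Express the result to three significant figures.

Dividing through by 4.95: denominator becomes s² + 8.222 s + 37.78.
So ω_n = √37.78 = 6.15 rad/s and ζ = 8.222/(2·6.15) = 0.669.

ζ ≈ 0.669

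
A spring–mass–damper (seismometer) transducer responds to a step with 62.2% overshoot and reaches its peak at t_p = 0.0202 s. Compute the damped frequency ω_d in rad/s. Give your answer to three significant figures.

t_p = π/ω_d, so ω_d = π/0.0202 = 156 rad/s.

ω_d ≈ 156 rad/s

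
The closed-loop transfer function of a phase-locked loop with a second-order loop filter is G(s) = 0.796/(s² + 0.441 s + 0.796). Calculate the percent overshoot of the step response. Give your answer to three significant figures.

ω_n = √0.796 = 0.892 rad/s; ζ = 0.441/(2·0.892) = 0.247.
Overshoot: exp(−π·0.247/√(1−0.247²)) = 0.449, i.e. 44.9%.

%OS ≈ 44.9%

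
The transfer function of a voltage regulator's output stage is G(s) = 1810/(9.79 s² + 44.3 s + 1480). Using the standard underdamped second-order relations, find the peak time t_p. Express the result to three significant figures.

Dividing through by 9.79: denominator becomes s² + 4.525 s + 151.2.
So ω_n = √151.2 = 12.3 rad/s and ζ = 4.525/(2·12.3) = 0.184.
ω_d = ω_n√(1−ζ²) = 12.1 rad/s. t_p = π/ω_d = 0.260 s.

t_p ≈ 0.260 s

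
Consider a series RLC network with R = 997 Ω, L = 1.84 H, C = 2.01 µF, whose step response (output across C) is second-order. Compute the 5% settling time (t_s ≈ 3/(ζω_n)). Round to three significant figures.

For a series RLC circuit (capacitor voltage as output), ω_n = 1/√(LC) = 1/√(1.84 H · 2.01 µF) = 520 rad/s.
ζ = (R/2)·√(C/L) = (997/2)·√(2.01 µF/1.84 H) = 0.521.
t_s ≈ 3/(ζω_n) = 0.0111 s.

t_s ≈ 0.0111 s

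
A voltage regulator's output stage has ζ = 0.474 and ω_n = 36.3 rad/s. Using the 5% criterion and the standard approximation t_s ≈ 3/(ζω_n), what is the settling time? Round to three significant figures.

t_s ≈ 0.174 s

t_s ≈ 3/(ζω_n) = 3/(0.474 × 36.3) = 0.174 s.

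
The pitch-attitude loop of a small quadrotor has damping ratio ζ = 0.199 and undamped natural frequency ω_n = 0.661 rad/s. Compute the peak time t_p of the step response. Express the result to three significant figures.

The damped frequency is ω_d = ω_n√(1−ζ²) = 0.661·√(1−0.0396) = 0.648 rad/s.
Peak time t_p = π/ω_d = π/0.648 = 4.85 s.

t_p ≈ 4.85 s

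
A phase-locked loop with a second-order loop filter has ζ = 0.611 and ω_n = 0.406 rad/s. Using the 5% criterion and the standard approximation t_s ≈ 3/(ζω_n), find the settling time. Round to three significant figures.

t_s ≈ 12.1 s

t_s ≈ 3/(ζω_n) = 3/(0.611 × 0.406) = 12.1 s.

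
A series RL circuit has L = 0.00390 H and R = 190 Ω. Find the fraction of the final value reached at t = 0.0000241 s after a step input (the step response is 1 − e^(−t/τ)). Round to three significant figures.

τ = L/R = 0.00390/190 = 0.0000205 s.
y(t)/y_∞ = 1 − e^(−t/τ) = 1 − e^(−0.0000241/0.0000205) = 1 − e^(−1.17) = 0.691.

y/y_∞ ≈ 0.691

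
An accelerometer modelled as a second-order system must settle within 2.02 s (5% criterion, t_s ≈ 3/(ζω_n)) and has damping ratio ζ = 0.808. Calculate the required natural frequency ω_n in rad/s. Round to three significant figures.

ω_n ≈ 1.84 rad/s

Rearranging t_s ≈ 3/(ζω_n) gives ω_n = 3/(ζ·t_s) = 3/(0.808 × 2.02) = 1.84 rad/s.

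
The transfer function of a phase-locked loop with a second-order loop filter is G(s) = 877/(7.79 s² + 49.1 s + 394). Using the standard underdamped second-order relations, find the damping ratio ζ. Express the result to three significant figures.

ζ ≈ 0.443

Dividing through by 7.79: denominator becomes s² + 6.303 s + 50.58.
So ω_n = √50.58 = 7.11 rad/s and ζ = 6.303/(2·7.11) = 0.443.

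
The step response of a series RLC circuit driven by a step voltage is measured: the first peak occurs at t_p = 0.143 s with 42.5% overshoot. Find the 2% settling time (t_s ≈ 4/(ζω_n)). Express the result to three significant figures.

From the overshoot, ζ = −ln(OS)/√(π²+ln²(OS)) = 0.263.
t_p = π/ω_d ⇒ ω_d = 22.0 rad/s; then ω_n = ω_d/√(1−ζ²) = 22.8 rad/s.
t_s ≈ 4/(ζω_n) = 4/(0.263·22.8) = 0.668 s.

t_s ≈ 0.668 s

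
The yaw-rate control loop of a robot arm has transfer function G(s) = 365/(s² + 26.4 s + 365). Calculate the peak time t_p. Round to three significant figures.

Matching coefficients with s² + 2ζω_n s + ω_n² gives ω_n² = 365 ⇒ ω_n = 19.1 rad/s, and ζ = 26.4/(2ω_n) = 0.691.
ω_d = 19.1·√(1 − 0.691²) = 13.8 rad/s. Then t_p = π/ω_d = 0.227 s.

t_p ≈ 0.227 s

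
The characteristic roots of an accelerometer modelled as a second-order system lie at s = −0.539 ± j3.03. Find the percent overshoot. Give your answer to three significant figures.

%OS ≈ 57.2%

|pole| = ω_n = √(0.539² + 3.03²) = 3.08 rad/s; ζ = cos θ = σ/ω_n = 0.175.
Overshoot: exp(−π·0.175/√(1−0.175²)) = 0.572, i.e. 57.2%.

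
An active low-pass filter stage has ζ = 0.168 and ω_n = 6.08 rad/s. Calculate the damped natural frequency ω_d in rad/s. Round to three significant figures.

ω_d ≈ 5.99 rad/s

ω_d = ω_n√(1−ζ²) = 6.08·√0.972 = 5.99 rad/s.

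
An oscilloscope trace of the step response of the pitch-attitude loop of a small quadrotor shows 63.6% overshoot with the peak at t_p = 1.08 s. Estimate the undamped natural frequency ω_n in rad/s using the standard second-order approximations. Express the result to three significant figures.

ω_n ≈ 2.94 rad/s

The overshoot fixes ζ = −ln(OS)/√(π²+ln²(OS)) = 0.143.
t_p = π/ω_d ⇒ ω_d = 2.91 rad/s; then ω_n = ω_d/√(1−ζ²) = 2.94 rad/s.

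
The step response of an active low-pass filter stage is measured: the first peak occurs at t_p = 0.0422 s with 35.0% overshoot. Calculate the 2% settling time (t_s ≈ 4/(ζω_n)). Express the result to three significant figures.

From the overshoot, ζ = −ln(OS)/√(π²+ln²(OS)) = 0.317.
From t_p = π/ω_d, ω_d = π/0.0422 = 74.4 rad/s, so ω_n = ω_d/√(1−ζ²) = 78.5 rad/s.
t_s ≈ 4/(ζω_n) = 4/(0.317·78.5) = 0.161 s.

t_s ≈ 0.161 s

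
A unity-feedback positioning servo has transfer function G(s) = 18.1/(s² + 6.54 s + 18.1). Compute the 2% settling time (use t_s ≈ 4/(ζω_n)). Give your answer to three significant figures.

t_s ≈ 1.22 s

Comparing the denominator to s² + 2ζω_n s + ω_n²: ω_n = √18.1 = 4.25 rad/s, and 2ζω_n = 6.54 so ζ = 6.54/(2·4.25) = 0.769.
t_s ≈ 4/(ζω_n) = 4/(0.769·4.25) = 1.22 s.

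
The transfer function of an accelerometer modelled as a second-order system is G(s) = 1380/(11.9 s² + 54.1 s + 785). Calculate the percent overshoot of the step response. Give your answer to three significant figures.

%OS ≈ 40.0%

Dividing through by 11.9: denominator becomes s² + 4.546 s + 65.97.
So ω_n = √65.97 = 8.12 rad/s and ζ = 4.546/(2·8.12) = 0.280.
%OS = 100·exp(−πζ/√(1−ζ²)) = 40.0%.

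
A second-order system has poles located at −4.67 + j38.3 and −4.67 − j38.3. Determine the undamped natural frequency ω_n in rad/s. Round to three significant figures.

ω_n ≈ 38.6 rad/s

The poles are at −σ ± jω_d with σ = 4.67 and ω_d = 38.3, so ω_n = √(σ²+ω_d²) = 38.6 rad/s and ζ = σ/ω_n = 0.121.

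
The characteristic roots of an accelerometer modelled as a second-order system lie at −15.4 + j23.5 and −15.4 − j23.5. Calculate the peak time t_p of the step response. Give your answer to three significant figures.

t_p = π/ω_d with ω_d = 23.5 (the imaginary part), so t_p = 0.134 s.

t_p ≈ 0.134 s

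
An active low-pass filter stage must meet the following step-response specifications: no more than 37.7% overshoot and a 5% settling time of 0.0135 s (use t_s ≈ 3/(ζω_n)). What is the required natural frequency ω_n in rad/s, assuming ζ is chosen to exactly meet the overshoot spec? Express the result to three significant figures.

ζ = −ln(OS)/√(π² + (ln OS)²). With OS = 0.377, ln OS = −0.9755 and ζ = 0.9755/3.290 = 0.297.
From t_s ≈ 3/(ζω_n): ω_n = 3/(ζ·t_s) = 3/(0.297·0.0135) = 749 rad/s.

ω_n ≈ 749 rad/s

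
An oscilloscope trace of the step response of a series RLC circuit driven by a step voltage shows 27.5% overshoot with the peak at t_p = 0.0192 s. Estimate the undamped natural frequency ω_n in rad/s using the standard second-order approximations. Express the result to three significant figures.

ω_n ≈ 177 rad/s

From the overshoot, ζ = −ln(OS)/√(π²+ln²(OS)) = 0.380.
t_p = π/ω_d ⇒ ω_d = 164 rad/s; then ω_n = ω_d/√(1−ζ²) = 177 rad/s.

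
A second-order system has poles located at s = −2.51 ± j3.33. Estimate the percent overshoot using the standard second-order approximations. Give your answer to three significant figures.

%OS ≈ 9.37%

|pole| = ω_n = √(2.51² + 3.33²) = 4.17 rad/s; ζ = cos θ = σ/ω_n = 0.602.
Overshoot: exp(−π·0.602/√(1−0.602²)) = 0.0937, i.e. 9.37%.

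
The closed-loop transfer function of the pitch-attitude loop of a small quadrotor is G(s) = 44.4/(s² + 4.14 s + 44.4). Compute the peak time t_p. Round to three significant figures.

Matching coefficients with s² + 2ζω_n s + ω_n² gives ω_n² = 44.4 ⇒ ω_n = 6.66 rad/s, and ζ = 4.14/(2ω_n) = 0.311.
ω_d = ω_n√(1−ζ²) = 6.33 rad/s. Then t_p = π/ω_d = 0.496 s.

t_p ≈ 0.496 s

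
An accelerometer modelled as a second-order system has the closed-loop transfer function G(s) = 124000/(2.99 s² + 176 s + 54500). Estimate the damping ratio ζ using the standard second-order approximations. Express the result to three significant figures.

ζ ≈ 0.218

Dividing through by 2.99: denominator becomes s² + 58.86 s + 18230.
So ω_n = √18230 = 135 rad/s and ζ = 58.86/(2·135) = 0.218.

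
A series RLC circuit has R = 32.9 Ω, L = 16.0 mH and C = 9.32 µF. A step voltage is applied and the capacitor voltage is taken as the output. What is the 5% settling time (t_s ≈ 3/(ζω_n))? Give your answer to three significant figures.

t_s ≈ 0.00292 s

For a series RLC circuit (capacitor voltage as output), ω_n = 1/√(LC) = 1/√(16.0 mH · 9.32 µF) = 2590 rad/s.
ζ = (R/2)·√(C/L) = (32.9/2)·√(9.32 µF/16.0 mH) = 0.397.
t_s ≈ 3/(ζω_n) = 0.00292 s.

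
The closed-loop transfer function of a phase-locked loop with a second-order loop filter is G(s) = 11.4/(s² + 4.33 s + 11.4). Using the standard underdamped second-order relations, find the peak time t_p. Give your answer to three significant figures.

ω_n = √11.4 = 3.38 rad/s; ζ = 4.33/(2·3.38) = 0.641.
The damped frequency ω_d = ω_n√(1−ζ²) = 2.59 rad/s. Then t_p = π/ω_d = 1.21 s.

t_p ≈ 1.21 s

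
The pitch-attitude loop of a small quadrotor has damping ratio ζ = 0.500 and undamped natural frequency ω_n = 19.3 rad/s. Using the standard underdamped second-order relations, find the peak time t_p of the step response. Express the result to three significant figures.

The damped frequency is ω_d = ω_n√(1−ζ²) = 19.3·√(1−0.250) = 16.7 rad/s.
Peak time t_p = π/ω_d = π/16.7 = 0.188 s.

t_p ≈ 0.188 s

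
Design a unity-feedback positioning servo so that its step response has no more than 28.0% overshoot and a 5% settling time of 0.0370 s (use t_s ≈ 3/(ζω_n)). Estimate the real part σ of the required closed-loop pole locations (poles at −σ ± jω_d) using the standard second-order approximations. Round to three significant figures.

σ ≈ 81.1

The settling-time spec alone fixes σ = ζω_n = 3/t_s = 3/0.0370 = 81.1.
(Overshoot then fixes ζ = 0.376 and hence ω_d = σ·√(1−ζ²)/ζ = 200 rad/s.)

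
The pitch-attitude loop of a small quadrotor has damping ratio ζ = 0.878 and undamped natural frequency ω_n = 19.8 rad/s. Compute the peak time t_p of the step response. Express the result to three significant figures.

t_p ≈ 0.331 s

The damped frequency is ω_d = ω_n√(1−ζ²) = 19.8·√(1−0.771) = 9.48 rad/s.
Peak time t_p = π/ω_d = π/9.48 = 0.331 s.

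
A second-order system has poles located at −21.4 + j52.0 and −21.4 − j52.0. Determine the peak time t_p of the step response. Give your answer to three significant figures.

t_p = π/ω_d with ω_d = 52.0 (the imaginary part), so t_p = 0.0604 s.

t_p ≈ 0.0604 s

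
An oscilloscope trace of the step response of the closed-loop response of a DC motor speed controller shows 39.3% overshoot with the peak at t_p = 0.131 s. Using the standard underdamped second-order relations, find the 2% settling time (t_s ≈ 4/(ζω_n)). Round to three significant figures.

t_s ≈ 0.561 s

The overshoot fixes ζ = −ln(OS)/√(π²+ln²(OS)) = 0.285.
t_p = π/ω_d ⇒ ω_d = 24.0 rad/s; then ω_n = ω_d/√(1−ζ²) = 25.0 rad/s.
t_s ≈ 4/(ζω_n) = 4/(0.285·25.0) = 0.561 s.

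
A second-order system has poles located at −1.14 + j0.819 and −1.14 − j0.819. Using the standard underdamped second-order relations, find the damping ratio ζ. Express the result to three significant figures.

|pole| = ω_n = √(1.14² + 0.819²) = 1.40 rad/s; ζ = cos θ = σ/ω_n = 0.812.

ζ ≈ 0.812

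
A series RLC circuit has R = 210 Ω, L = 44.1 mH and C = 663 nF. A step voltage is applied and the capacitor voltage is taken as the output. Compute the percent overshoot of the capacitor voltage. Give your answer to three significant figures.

For a series RLC circuit (capacitor voltage as output), ω_n = 1/√(LC) = 1/√(44.1 mH · 663 nF) = 5850 rad/s.
ζ = (R/2)·√(C/L) = (210/2)·√(663 nF/44.1 mH) = 0.407.
%OS = 100·exp(−πζ/√(1−ζ²)) = 24.7%.

%OS ≈ 24.7%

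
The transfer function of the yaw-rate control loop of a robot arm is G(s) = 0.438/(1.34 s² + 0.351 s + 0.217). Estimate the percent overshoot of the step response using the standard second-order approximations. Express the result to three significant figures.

%OS ≈ 33.9%

Dividing through by 1.34: denominator becomes s² + 0.2619 s + 0.1619.
So ω_n = √0.1619 = 0.402 rad/s and ζ = 0.2619/(2·0.402) = 0.325.
%OS = 100·exp(−πζ/√(1−ζ²)) = 33.9%.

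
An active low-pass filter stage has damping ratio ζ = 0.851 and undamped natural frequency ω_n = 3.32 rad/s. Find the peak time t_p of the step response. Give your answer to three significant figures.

t_p ≈ 1.80 s

The damped frequency is ω_d = ω_n√(1−ζ²) = 3.32·√(1−0.724) = 1.74 rad/s.
Peak time t_p = π/ω_d = π/1.74 = 1.80 s.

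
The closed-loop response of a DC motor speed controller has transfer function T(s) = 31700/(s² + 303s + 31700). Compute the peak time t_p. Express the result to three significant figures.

t_p ≈ 0.0336 s

Matching coefficients with s² + 2ζω_n s + ω_n² gives ω_n² = 31700 ⇒ ω_n = 178 rad/s, and ζ = 303/(2ω_n) = 0.851.
ω_d = ω_n√(1−ζ²) = 93.5 rad/s. Then t_p = π/ω_d = 0.0336 s.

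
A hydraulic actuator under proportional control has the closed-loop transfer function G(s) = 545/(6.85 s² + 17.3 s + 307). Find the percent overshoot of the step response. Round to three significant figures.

Dividing through by 6.85: denominator becomes s² + 2.526 s + 44.82.
So ω_n = √44.82 = 6.69 rad/s and ζ = 2.526/(2·6.69) = 0.189.
%OS = 100·exp(−πζ/√(1−ζ²)) = 54.7%.

%OS ≈ 54.7%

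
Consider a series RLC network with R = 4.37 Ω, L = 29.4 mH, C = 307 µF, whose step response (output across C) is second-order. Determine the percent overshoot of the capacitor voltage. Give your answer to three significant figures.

For a series RLC circuit (capacitor voltage as output), ω_n = 1/√(LC) = 1/√(29.4 mH · 307 µF) = 333 rad/s.
ζ = (R/2)·√(C/L) = (4.37/2)·√(307 µF/29.4 mH) = 0.223.
Overshoot: exp(−π·0.223/√(1−0.223²)) = 0.487, i.e. 48.7%.

%OS ≈ 48.7%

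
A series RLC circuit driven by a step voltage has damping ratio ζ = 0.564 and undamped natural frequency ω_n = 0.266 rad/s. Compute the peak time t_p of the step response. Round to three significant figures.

The damped frequency is ω_d = ω_n√(1−ζ²) = 0.266·√(1−0.318) = 0.220 rad/s.
Peak time t_p = π/ω_d = π/0.220 = 14.3 s.

t_p ≈ 14.3 s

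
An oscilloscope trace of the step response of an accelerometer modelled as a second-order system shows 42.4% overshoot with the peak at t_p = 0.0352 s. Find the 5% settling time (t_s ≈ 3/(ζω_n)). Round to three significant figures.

t_s ≈ 0.123 s

From the overshoot, ζ = −ln(OS)/√(π²+ln²(OS)) = 0.263.
From t_p = π/ω_d, ω_d = π/0.0352 = 89.2 rad/s, so ω_n = ω_d/√(1−ζ²) = 92.5 rad/s.
t_s ≈ 3/(ζω_n) = 3/(0.263·92.5) = 0.123 s.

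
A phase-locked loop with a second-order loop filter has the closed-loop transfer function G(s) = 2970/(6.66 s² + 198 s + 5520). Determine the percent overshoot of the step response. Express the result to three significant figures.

Dividing through by 6.66: denominator becomes s² + 29.73 s + 828.8.
So ω_n = √828.8 = 28.8 rad/s and ζ = 29.73/(2·28.8) = 0.516.
Overshoot: exp(−π·0.516/√(1−0.516²)) = 0.150, i.e. 15.0%.

%OS ≈ 15.0%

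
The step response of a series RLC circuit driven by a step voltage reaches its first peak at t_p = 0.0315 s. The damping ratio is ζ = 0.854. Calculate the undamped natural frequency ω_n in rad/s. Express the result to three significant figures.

Peak time t_p = π/ω_d, so ω_d = π/t_p = π/0.0315 = 99.7 rad/s.
ω_n = ω_d/√(1−ζ²) = 99.7/√0.271 = 192 rad/s.

ω_n ≈ 192 rad/s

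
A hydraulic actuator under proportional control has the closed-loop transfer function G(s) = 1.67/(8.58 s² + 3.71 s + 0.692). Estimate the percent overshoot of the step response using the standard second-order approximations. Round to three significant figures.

Dividing through by 8.58: denominator becomes s² + 0.4324 s + 0.08065.
So ω_n = √0.08065 = 0.284 rad/s and ζ = 0.4324/(2·0.284) = 0.761.
%OS = 100·exp(−πζ/√(1−ζ²)) = 2.50%.

%OS ≈ 2.50%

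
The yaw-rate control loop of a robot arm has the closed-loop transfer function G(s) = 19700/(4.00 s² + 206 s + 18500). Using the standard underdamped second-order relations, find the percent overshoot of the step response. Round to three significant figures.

Dividing through by 4.00: denominator becomes s² + 51.50 s + 4625.
So ω_n = √4625 = 68.0 rad/s and ζ = 51.50/(2·68.0) = 0.379.
%OS = 100·exp(−πζ/√(1−ζ²)) = 27.7%.

%OS ≈ 27.7%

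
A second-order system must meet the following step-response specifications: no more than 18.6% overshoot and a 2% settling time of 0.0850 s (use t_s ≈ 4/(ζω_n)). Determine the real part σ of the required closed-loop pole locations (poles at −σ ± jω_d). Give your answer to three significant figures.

The settling-time spec alone fixes σ = ζω_n = 4/t_s = 4/0.0850 = 47.1.
(Overshoot then fixes ζ = 0.472 and hence ω_d = σ·√(1−ζ²)/ζ = 87.9 rad/s.)

σ ≈ 47.1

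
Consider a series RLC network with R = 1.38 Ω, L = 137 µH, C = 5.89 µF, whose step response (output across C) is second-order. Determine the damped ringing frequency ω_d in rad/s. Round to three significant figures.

ω_d ≈ 34800 rad/s

For a series RLC circuit (capacitor voltage as output), ω_n = 1/√(LC) = 1/√(137 µH · 5.89 µF) = 35200 rad/s.
ζ = (R/2)·√(C/L) = (1.38/2)·√(5.89 µF/137 µH) = 0.143.
The damped frequency ω_d = ω_n√(1−ζ²) = 34800 rad/s.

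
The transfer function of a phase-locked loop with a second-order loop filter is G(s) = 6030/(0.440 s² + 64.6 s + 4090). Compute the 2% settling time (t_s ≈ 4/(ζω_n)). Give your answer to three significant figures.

t_s ≈ 0.0545 s

Dividing through by 0.440: denominator becomes s² + 146.8 s + 9295.
So ω_n = √9295 = 96.4 rad/s and ζ = 146.8/(2·96.4) = 0.761.
t_s ≈ 4/(ζω_n) = 0.0545 s.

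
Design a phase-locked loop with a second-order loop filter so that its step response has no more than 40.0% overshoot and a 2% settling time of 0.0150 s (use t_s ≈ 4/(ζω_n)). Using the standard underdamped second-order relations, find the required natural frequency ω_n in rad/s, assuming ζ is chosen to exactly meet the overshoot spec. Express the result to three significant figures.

ζ = −ln(OS)/√(π² + (ln OS)²). With OS = 0.400, ln OS = −0.9163 and ζ = 0.9163/3.272 = 0.280.
From t_s ≈ 4/(ζω_n): ω_n = 4/(ζ·t_s) = 4/(0.280·0.0150) = 952 rad/s.

ω_n ≈ 952 rad/s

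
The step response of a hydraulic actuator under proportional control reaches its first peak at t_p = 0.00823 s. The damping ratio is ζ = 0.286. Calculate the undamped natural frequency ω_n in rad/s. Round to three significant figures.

Peak time t_p = π/ω_d, so ω_d = π/t_p = π/0.00823 = 382 rad/s.
ω_n = ω_d/√(1−ζ²) = 382/√0.918 = 398 rad/s.

ω_n ≈ 398 rad/s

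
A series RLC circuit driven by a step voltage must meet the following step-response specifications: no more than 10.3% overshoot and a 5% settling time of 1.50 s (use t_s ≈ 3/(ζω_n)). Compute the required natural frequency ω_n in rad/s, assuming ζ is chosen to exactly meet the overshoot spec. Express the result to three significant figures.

From %OS = 100·exp(−πζ/√(1−ζ²)), invert to get ζ = −ln(OS)/√(π² + ln²(OS)) with OS = 0.103.
−ln 0.103 = 2.273, so ζ = 2.273/√(π² + 5.167) = 0.586.
Then ω_n = 3/(ζ t_s) = 3/(0.586 × 1.50) = 3.41 rad/s.

ω_n ≈ 3.41 rad/s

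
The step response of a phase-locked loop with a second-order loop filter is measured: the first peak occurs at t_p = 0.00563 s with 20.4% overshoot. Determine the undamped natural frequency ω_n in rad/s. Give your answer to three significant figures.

ω_n ≈ 625 rad/s

ζ from %OS: ζ = |ln 0.204|/√(π²+ln²0.204) = 0.451.
t_p = π/ω_d ⇒ ω_d = 558 rad/s; then ω_n = ω_d/√(1−ζ²) = 625 rad/s.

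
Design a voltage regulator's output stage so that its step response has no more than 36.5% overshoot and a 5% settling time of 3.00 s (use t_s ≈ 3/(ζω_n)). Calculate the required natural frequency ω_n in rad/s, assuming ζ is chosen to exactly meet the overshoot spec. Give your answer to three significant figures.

ω_n ≈ 3.27 rad/s

ζ = −ln(OS)/√(π² + (ln OS)²). With OS = 0.365, ln OS = −1.008 and ζ = 1.008/3.299 = 0.305.
From t_s ≈ 3/(ζω_n): ω_n = 3/(ζ·t_s) = 3/(0.305·3.00) = 3.27 rad/s.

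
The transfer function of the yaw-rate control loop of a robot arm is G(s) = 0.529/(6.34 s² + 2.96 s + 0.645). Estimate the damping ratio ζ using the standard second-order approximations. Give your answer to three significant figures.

Dividing through by 6.34: denominator becomes s² + 0.4669 s + 0.1017.
So ω_n = √0.1017 = 0.319 rad/s and ζ = 0.4669/(2·0.319) = 0.732.

ζ ≈ 0.732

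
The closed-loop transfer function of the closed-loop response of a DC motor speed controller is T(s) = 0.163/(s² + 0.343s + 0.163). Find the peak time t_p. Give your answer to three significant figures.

t_p ≈ 8.60 s

ω_n = √0.163 = 0.404 rad/s; ζ = 0.343/(2·0.404) = 0.425.
ω_d = 0.404·√(1 − 0.425²) = 0.365 rad/s. Then t_p = π/ω_d = 8.60 s.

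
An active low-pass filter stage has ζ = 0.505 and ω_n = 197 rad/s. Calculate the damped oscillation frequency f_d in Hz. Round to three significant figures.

f_d ≈ 27.1 Hz

ω_d = ω_n√(1−ζ²) = 197·√0.745 = 170 rad/s.
f_d = ω_d/(2π) = 27.1 Hz.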